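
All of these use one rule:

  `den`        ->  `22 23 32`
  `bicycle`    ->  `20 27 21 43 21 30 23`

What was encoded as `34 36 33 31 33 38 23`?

promote

d is letter #4 and maps to 22: an offset of 18. Each letter is replaced by its alphabet position (a=1..z=26) + 18.
Undoing it on 34 36 33 31 33 38 23: 34→(34−18)÷1=16=p, 36→(36−18)÷1=18=r, 33→(33−18)÷1=15=o, 31→(31−18)÷1=13=m, 33→(33−18)÷1=15=o, 38→(38−18)÷1=20=t, 23→(23−18)÷1=5=e.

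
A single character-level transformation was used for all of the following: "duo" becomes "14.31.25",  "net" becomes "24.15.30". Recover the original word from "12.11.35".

d is letter #4 and maps to 14: an offset of 10. Each letter is replaced by its alphabet position (a=1..z=26) + 10.
Reversing it on 12.11.35: 12→(12−10)÷1=2=b, 11→(11−10)÷1=1=a, 35→(35−10)÷1=25=y.

bay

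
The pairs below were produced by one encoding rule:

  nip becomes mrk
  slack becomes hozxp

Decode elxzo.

vocal

Each pair mirrors across the alphabet (n↔m, i↔r, p↔k): positions sum to 25. Letters are reflected about the middle of the alphabet (position → 25−position): Atbash.
Undoing it on elxzo: e↔v, l↔o, x↔c, z↔a, o↔l.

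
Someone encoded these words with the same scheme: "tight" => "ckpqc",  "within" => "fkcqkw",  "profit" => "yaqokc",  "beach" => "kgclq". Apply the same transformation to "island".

Vowels shift forward by 2 and consonants shift forward by 9.
On island: i(vowel)+2=k, s(cons)+9=b, l(cons)+9=u, a(vowel)+2=c, n(cons)+9=w, d(cons)+9=m.

kbucwm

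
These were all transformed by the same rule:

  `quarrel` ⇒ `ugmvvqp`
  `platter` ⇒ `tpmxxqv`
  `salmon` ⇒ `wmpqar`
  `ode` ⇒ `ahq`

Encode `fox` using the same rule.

The shift depends on letter class: consonant q→u is +4, but vowel u→g is +12. Two shifts are in play — +12 for a/e/i/o/u, +4 for every other letter.
Applying it to fox: f(cons)+4=j, o(vowel)+12=a, x(cons)+4=b.

jab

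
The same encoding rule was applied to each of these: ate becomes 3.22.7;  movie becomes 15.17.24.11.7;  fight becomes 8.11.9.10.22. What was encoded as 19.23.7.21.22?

quest

a is letter #1 and maps to 3: an offset of 2. The number is (letter's place in the alphabet, a=1) + 2.
Decoding 19.23.7.21.22: 19→(19−2)÷1=17=q, 23→(23−2)÷1=21=u, 7→(7−2)÷1=5=e, 21→(21−2)÷1=19=s, 22→(22−2)÷1=20=t.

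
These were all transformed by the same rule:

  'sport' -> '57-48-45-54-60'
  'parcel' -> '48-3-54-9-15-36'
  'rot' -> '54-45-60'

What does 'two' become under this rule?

60-69-45

With a=1..z=26, the number is 3·pos.
Applying it to two: t=20→60, w=23→69, o=15→45.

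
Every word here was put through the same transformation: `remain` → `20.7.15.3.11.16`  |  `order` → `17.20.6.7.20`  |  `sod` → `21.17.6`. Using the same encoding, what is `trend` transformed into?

r is letter #18 and maps to 20: an offset of 2. Each letter is replaced by its alphabet position (a=1..z=26) + 2.
For trend: t=20→22, r=18→20, e=5→7, n=14→16, d=4→6.

22.20.7.16.6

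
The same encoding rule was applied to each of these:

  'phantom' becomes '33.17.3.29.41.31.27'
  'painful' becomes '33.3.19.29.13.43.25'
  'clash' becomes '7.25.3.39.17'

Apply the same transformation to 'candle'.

7.3.29.9.25.11

p(#16)→33 and h(#8)→17: differences scale by 2, so n = 2·pos + 1. With a=1..z=26, the number is 2·pos + 1.
For candle: c=3→7, a=1→3, n=14→29, d=4→9, l=12→25, e=5→11.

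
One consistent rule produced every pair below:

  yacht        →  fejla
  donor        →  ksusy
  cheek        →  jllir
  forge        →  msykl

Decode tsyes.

A repeating key of period 2 is used — shifts +7, +4 over and over.
Undoing it on tsyes: t−7=m, s−4=o, y−7=r, e−4=a, s−7=l.

moral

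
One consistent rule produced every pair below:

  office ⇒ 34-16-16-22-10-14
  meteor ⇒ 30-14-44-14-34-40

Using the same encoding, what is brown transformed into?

8-40-34-50-32

Each letter becomes 2×(its alphabet position, a=1..z=26) + 4.
For brown: b=2→8, r=18→40, o=15→34, w=23→50, n=14→32.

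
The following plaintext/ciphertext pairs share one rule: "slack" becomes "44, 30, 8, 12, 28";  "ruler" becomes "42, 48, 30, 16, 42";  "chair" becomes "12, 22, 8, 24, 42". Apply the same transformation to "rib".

s(#19)→44 and l(#12)→30: differences scale by 2, so n = 2·pos + 6. The formula is n = 2×(alphabet index, a=1) + 6.
On rib: r=18→42, i=9→24, b=2→10.

42, 24, 10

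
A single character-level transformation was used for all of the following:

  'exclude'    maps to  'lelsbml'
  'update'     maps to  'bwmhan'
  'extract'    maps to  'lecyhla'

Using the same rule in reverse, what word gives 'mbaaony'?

further

Shifts by position in exclude: pos 0: e→l (+7), pos 1: x→e (+7), pos 2: c→l (+9), pos 3: l→s (+7), pos 4: u→b (+7), pos 5: d→m (+9) — repeating every 3. A repeating key of period 3 is used — shifts +7, +7, +9 over and over.
Decoding mbaaony: m−7=f, b−7=u, a−9=r, a−7=t, o−7=h, n−9=e, y−7=r.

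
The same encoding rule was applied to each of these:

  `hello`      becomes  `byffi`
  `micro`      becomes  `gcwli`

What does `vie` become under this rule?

pcy

Compare letters: h→b is +20, e→y is +20, l→f is +20 — a constant shift. Every letter moves 20 places later in the alphabet, wrapping around z→a.
On vie: v+20=p, i+20=c, e+20=y.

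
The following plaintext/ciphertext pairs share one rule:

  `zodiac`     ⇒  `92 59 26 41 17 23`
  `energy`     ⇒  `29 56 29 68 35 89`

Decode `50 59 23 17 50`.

Each letter becomes 3×(its alphabet position, a=1..z=26) + 14.
Reversing it on 50 59 23 17 50: 50→(50−14)÷3=12=l, 59→(59−14)÷3=15=o, 23→(23−14)÷3=3=c, 17→(17−14)÷3=1=a, 50→(50−14)÷3=12=l.

local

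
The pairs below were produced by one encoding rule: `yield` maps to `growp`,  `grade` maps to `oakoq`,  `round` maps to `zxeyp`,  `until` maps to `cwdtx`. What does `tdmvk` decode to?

The shift increases by 1 at each position, starting from +8: 8, 9, 10, ….
Reversing it on tdmvk: t−8=l, d−9=u, m−10=c, v−11=k, k−12=y.

lucky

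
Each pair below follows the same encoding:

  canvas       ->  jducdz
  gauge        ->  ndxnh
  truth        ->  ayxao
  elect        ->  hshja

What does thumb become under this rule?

The rule splits by letter class: vowels +3, consonants +7.
On thumb: t(cons)+7=a, h(cons)+7=o, u(vowel)+3=x, m(cons)+7=t, b(cons)+7=i.

aoxti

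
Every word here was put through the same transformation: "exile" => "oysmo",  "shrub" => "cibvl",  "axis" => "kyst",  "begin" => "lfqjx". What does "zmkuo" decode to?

Shifts by position in exile: pos 0: e→o (+10), pos 1: x→y (+1), pos 2: i→s (+10), pos 3: l→m (+1) — repeating every 2. The shifts repeat in a cycle of length 2: positions 0,1,… shift by +10, +1, then the pattern repeats.
Decoding zmkuo: z−10=p, m−1=l, k−10=a, u−1=t, o−10=e.

plate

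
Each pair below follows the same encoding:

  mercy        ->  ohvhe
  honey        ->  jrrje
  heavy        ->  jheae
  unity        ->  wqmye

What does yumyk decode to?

In mercy: m→o is +2, e→h is +3, r→v is +4, c→h is +5 — the shift increases by 1 each position. Letter i (0-indexed) is shifted by i+2, so successive shifts are 2, 3, 4, ….
Decoding yumyk: y−2=w, u−3=r, m−4=i, y−5=t, k−6=e.

write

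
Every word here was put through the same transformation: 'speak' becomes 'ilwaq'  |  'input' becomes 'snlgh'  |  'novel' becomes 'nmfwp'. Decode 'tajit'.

harsh

s(18)→i(8) and p(15)→l(11) fit y≡25x+0 (mod 26); the inverse of 25 mod 26 is 25. This is an affine cipher: with a=0,…,z=25, each position x becomes (25x+0) mod 26.
Decoding tajit: t(19)→25·(19−0)≡7=h; a(0)→25·(0−0)≡0=a; j(9)→25·(9−0)≡17=r; i(8)→25·(8−0)≡18=s; t(19)→25·(19−0)≡7=h (all mod 26).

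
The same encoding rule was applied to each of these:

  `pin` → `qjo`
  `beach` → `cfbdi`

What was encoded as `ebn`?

Compare letters: p→q is +1, i→j is +1, n→o is +1 — a constant shift. Every letter moves 1 place later in the alphabet, wrapping around z→a.
Undoing it on ebn: e−1=d, b−1=a, n−1=m.

dam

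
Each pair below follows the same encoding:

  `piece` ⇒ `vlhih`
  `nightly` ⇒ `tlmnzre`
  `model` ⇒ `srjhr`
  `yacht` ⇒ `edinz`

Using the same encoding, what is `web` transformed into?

Two shifts are in play — +3 for a/e/i/o/u, +6 for every other letter.
For web: w(cons)+6=c, e(vowel)+3=h, b(cons)+6=h.

chh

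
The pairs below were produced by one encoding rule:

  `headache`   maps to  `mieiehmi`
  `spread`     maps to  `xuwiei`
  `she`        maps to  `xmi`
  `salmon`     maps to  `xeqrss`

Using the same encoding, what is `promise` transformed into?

uwsrmxi

The shift depends on letter class: consonant h→m is +5, but vowel e→i is +4. The rule splits by letter class: vowels +4, consonants +5.
On promise: p(cons)+5=u, r(cons)+5=w, o(vowel)+4=s, m(cons)+5=r, i(vowel)+4=m, s(cons)+5=x, e(vowel)+4=i.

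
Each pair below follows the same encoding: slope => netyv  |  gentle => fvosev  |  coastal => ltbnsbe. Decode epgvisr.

liberty

s(18)→n(13) and l(11)→e(4) fit y≡5x+1 (mod 26); the inverse of 5 mod 26 is 21. This is an affine cipher: with a=0,…,z=25, each position x becomes (5x+1) mod 26.
Decoding epgvisr: e(4)→21·(4−1)≡11=l; p(15)→21·(15−1)≡8=i; g(6)→21·(6−1)≡1=b; v(21)→21·(21−1)≡4=e; i(8)→21·(8−1)≡17=r; s(18)→21·(18−1)≡19=t; r(17)→21·(17−1)≡24=y (all mod 26).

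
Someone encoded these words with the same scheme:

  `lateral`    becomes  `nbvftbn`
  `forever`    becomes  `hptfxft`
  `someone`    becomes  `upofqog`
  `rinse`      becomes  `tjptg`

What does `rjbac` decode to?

The shifts repeat in a cycle of length 2: positions 0,1,… shift by +2, +1, then the pattern repeats.
Undoing it on rjbac: r−2=p, j−1=i, b−2=z, a−1=z, c−2=a.

pizza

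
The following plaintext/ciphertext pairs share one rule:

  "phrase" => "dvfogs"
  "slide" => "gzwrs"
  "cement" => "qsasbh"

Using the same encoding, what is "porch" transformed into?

dcfqv

Compare letters: p→d is +14, h→v is +14, r→f is +14 — a constant shift. This is a Caesar cipher with shift 14.
On porch: p+14=d, o+14=c, r+14=f, c+14=q, h+14=v.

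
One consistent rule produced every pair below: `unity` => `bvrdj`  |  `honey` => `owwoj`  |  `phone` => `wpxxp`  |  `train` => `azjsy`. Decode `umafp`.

nerve

The shift increases by 1 at each position, starting from +7: 7, 8, 9, ….
Reversing it on umafp: u−7=n, m−8=e, a−9=r, f−10=v, p−11=e.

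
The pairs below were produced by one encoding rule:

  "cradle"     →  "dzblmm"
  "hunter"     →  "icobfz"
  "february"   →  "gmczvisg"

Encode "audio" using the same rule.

Shifts by position in cradle: pos 0: c→d (+1), pos 1: r→z (+8), pos 2: a→b (+1), pos 3: d→l (+8) — repeating every 2. It's a Vigenère-style cipher with numeric key [1,8]: position i shifts by key[i mod 2].
For audio: a+1=b, u+8=c, d+1=e, i+8=q, o+1=p.

bceqp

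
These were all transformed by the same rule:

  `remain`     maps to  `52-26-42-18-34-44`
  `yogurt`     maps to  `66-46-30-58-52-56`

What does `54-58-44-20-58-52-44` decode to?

r(#18)→52 and e(#5)→26: differences scale by 2, so n = 2·pos + 16. The formula is n = 2×(alphabet index, a=1) + 16.
Decoding 54-58-44-20-58-52-44: 54→(54−16)÷2=19=s, 58→(58−16)÷2=21=u, 44→(44−16)÷2=14=n, 20→(20−16)÷2=2=b, 58→(58−16)÷2=21=u, 52→(52−16)÷2=18=r, 44→(44−16)÷2=14=n.

sunburn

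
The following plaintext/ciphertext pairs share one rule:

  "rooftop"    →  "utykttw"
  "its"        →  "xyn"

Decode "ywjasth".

convert

The output letters match the input read backwards, each shifted +5: rooftop reversed is potfoor. The word is reversed, then every letter is shifted forward by 5.
Undoing it on ywjasth: shift back: y−5=t, w−5=r, j−5=e, a−5=v, s−5=n, t−5=o, h−5=c → trevnoc; then reverse → convert.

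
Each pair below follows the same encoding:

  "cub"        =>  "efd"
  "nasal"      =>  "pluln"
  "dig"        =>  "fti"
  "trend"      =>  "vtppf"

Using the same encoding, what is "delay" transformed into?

The shift depends on letter class: consonant c→e is +2, but vowel u→f is +11. Vowels shift forward by 11 and consonants shift forward by 2.
Applying it to delay: d(cons)+2=f, e(vowel)+11=p, l(cons)+2=n, a(vowel)+11=l, y(cons)+2=a.

fpnla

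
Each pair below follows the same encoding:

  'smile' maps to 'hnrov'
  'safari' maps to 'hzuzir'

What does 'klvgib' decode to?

Letters are reflected about the middle of the alphabet (position → 25−position): Atbash.
Decoding klvgib: k↔p, l↔o, v↔e, g↔t, i↔r, b↔y.

poetry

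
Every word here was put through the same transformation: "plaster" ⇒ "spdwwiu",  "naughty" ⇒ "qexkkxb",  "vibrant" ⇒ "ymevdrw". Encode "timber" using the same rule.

Shifts by position in plaster: pos 0: p→s (+3), pos 1: l→p (+4), pos 2: a→d (+3), pos 3: s→w (+4) — repeating every 2. A repeating key of period 2 is used — shifts +3, +4 over and over.
Applying it to timber: t+3=w, i+4=m, m+3=p, b+4=f, e+3=h, r+4=v.

wmpfhv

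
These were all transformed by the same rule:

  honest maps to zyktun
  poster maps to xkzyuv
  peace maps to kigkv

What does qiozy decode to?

Two steps: reverse the string, then apply a Caesar shift of +6.
Reversing it on qiozy: shift back: q−6=k, i−6=c, o−6=i, z−6=t, y−6=s → kcits; then reverse → stick.

stick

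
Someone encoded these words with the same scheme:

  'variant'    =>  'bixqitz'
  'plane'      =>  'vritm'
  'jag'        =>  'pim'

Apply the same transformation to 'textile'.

zmdzqrm

The shift depends on letter class: consonant v→b is +6, but vowel a→i is +8. Vowels shift forward by 8 and consonants shift forward by 6.
For textile: t(cons)+6=z, e(vowel)+8=m, x(cons)+6=d, t(cons)+6=z, i(vowel)+8=q, l(cons)+6=r, e(vowel)+8=m.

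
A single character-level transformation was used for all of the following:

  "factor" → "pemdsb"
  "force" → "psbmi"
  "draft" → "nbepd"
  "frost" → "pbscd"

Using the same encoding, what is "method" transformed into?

The shift depends on letter class: consonant f→p is +10, but vowel a→e is +4. Vowels shift forward by 4 and consonants shift forward by 10.
Applying it to method: m(cons)+10=w, e(vowel)+4=i, t(cons)+10=d, h(cons)+10=r, o(vowel)+4=s, d(cons)+10=n.

widrsn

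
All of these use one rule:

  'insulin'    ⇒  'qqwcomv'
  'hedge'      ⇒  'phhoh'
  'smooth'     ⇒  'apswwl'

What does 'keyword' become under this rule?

Shifts by position in insulin: pos 0: i→q (+8), pos 1: n→q (+3), pos 2: s→w (+4), pos 3: u→c (+8), pos 4: l→o (+3), pos 5: i→m (+4) — repeating every 3. A repeating key of period 3 is used — shifts +8, +3, +4 over and over.
For keyword: k+8=s, e+3=h, y+4=c, w+8=e, o+3=r, r+4=v, d+8=l.

shcervl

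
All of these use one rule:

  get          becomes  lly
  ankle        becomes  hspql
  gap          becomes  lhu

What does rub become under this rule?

wbg

The rule splits by letter class: vowels +7, consonants +5.
On rub: r(cons)+5=w, u(vowel)+7=b, b(cons)+5=g.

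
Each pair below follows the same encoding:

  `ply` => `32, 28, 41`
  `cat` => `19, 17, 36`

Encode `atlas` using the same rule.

17, 36, 28, 17, 35

p is letter #16 and maps to 32: an offset of 16. Letters become their 1-based position plus 16 (so a→17, b→18, …).
On atlas: a=1→17, t=20→36, l=12→28, a=1→17, s=19→35.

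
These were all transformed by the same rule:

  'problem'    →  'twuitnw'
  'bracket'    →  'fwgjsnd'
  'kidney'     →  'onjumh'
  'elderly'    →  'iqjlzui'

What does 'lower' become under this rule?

The shift increases by 1 at each position, starting from +4: 4, 5, 6, ….
Applying it to lower: l+4=p, o+5=t, w+6=c, e+7=l, r+8=z.

ptclz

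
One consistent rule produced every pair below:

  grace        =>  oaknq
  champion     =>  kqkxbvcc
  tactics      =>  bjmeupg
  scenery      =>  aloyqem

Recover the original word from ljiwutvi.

daylight

In grace: g→o is +8, r→a is +9, a→k is +10, c→n is +11 — the shift increases by 1 each position. Each letter shifts forward by (position + 8), i.e. 8, 9, 10, … — the shift grows by one for each successive letter.
Decoding ljiwutvi: l−8=d, j−9=a, i−10=y, w−11=l, u−12=i, t−13=g, v−14=h, i−15=t.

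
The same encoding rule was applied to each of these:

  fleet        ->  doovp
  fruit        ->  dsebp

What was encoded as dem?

cut

The output letters match the input read backwards, each shifted +10: fleet reversed is teelf. Two steps: reverse the string, then apply a Caesar shift of +10.
Undoing it on dem: shift back: d−10=t, e−10=u, m−10=c → tuc; then reverse → cut.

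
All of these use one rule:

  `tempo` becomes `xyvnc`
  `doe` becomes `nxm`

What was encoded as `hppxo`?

foggy

The output letters match the input read backwards, each shifted +9: tempo reversed is opmet. The word is reversed, then every letter is shifted forward by 9.
Undoing it on hppxo: shift back: h−9=y, p−9=g, p−9=g, x−9=o, o−9=f → yggof; then reverse → foggy.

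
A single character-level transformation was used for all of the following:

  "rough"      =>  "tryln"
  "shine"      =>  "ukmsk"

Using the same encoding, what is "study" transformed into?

uwyie

In rough: r→t is +2, o→r is +3, u→y is +4, g→l is +5 — the shift increases by 1 each position. Each letter shifts forward by (position + 2), i.e. 2, 3, 4, … — the shift grows by one for each successive letter.
Applying it to study: s+2=u, t+3=w, u+4=y, d+5=i, y+6=e.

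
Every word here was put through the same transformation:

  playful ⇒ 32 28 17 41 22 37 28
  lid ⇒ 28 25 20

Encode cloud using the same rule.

p is letter #16 and maps to 32: an offset of 16. Letters become their 1-based position plus 16 (so a→17, b→18, …).
For cloud: c=3→19, l=12→28, o=15→31, u=21→37, d=4→20.

19 28 31 37 20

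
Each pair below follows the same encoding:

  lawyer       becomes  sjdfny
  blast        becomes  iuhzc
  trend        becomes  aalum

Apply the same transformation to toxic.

Shifts by position in lawyer: pos 0: l→s (+7), pos 1: a→j (+9), pos 2: w→d (+7), pos 3: y→f (+7), pos 4: e→n (+9), pos 5: r→y (+7) — repeating every 3. The shifts repeat in a cycle of length 3: positions 0,1,… shift by +7, +9, +7, then the pattern repeats.
Applying it to toxic: t+7=a, o+9=x, x+7=e, i+7=p, c+9=l.

axepl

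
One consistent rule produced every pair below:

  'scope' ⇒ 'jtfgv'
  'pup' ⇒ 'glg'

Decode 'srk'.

Compare letters: s→j is +17, c→t is +17, o→f is +17 — a constant shift. This is a Caesar cipher with shift 17.
Decoding srk: s−17=b, r−17=a, k−17=t.

bat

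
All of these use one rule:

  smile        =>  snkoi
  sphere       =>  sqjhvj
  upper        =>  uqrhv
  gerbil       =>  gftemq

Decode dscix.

draft

In smile: s→s is +0, m→n is +1, i→k is +2, l→o is +3 — the shift increases by 1 each position. Letter i (0-indexed) is shifted by i+0, so successive shifts are 0, 1, 2, ….
Decoding dscix: d−0=d, s−1=r, c−2=a, i−3=f, x−4=t.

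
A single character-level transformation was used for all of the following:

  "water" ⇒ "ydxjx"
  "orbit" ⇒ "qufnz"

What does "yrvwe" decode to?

In water: w→y is +2, a→d is +3, t→x is +4, e→j is +5 — the shift increases by 1 each position. Letter i (0-indexed) is shifted by i+2, so successive shifts are 2, 3, 4, ….
Undoing it on yrvwe: y−2=w, r−3=o, v−4=r, w−5=r, e−6=y.

worry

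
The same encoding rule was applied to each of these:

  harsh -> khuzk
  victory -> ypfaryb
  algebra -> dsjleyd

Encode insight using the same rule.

Shifts by position in harsh: pos 0: h→k (+3), pos 1: a→h (+7), pos 2: r→u (+3), pos 3: s→z (+7) — repeating every 2. It's a Vigenère-style cipher with numeric key [3,7]: position i shifts by key[i mod 2].
Applying it to insight: i+3=l, n+7=u, s+3=v, i+7=p, g+3=j, h+7=o, t+3=w.

luvpjow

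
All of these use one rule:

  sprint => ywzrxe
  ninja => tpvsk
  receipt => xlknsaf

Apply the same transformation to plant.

vsiwd

In sprint: s→y is +6, p→w is +7, r→z is +8, i→r is +9 — the shift increases by 1 each position. Each letter shifts forward by (position + 6), i.e. 6, 7, 8, … — the shift grows by one for each successive letter.
On plant: p+6=v, l+7=s, a+8=i, n+9=w, t+10=d.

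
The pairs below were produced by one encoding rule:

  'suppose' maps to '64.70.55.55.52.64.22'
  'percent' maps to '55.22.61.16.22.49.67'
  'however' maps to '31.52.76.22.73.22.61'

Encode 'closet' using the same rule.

16.43.52.64.22.67

s(#19)→64 and u(#21)→70: differences scale by 3, so n = 3·pos + 7. The formula is n = 3×(alphabet index, a=1) + 7.
Applying it to closet: c=3→16, l=12→43, o=15→52, s=19→64, e=5→22, t=20→67.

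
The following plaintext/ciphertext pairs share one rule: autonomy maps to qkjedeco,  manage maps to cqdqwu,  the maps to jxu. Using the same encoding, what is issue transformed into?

Compare letters: a→q is +16, u→k is +16, t→j is +16 — a constant shift. This is a Caesar cipher with shift 16.
Applying it to issue: i+16=y, s+16=i, s+16=i, u+16=k, e+16=u.

yiiku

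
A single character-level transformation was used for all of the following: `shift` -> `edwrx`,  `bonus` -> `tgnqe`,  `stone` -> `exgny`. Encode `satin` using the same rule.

eaxwn

Each letter's alphabet position (a=0..z=25) is mapped through 19·x+0 mod 26 — an affine cipher.
Applying it to satin: s(18)→19·18+0≡4=e; a(0)→19·0+0≡0=a; t(19)→19·19+0≡23=x; i(8)→19·8+0≡22=w; n(13)→19·13+0≡13=n (all mod 26).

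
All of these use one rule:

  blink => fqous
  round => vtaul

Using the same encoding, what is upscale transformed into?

In blink: b→f is +4, l→q is +5, i→o is +6, n→u is +7 — the shift increases by 1 each position. Each letter shifts forward by (position + 4), i.e. 4, 5, 6, … — the shift grows by one for each successive letter.
On upscale: u+4=y, p+5=u, s+6=y, c+7=j, a+8=i, l+9=u, e+10=o.

yuyjiuo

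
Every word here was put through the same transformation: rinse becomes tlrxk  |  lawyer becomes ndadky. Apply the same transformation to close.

In rinse: r→t is +2, i→l is +3, n→r is +4, s→x is +5 — the shift increases by 1 each position. Letter i (0-indexed) is shifted by i+2, so successive shifts are 2, 3, 4, ….
Applying it to close: c+2=e, l+3=o, o+4=s, s+5=x, e+6=k.

eosxk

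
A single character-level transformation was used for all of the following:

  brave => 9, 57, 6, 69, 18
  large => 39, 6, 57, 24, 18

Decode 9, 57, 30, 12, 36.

b(#2)→9 and r(#18)→57: differences scale by 3, so n = 3·pos + 3. Each letter becomes 3×(its alphabet position, a=1..z=26) + 3.
Reversing it on 9, 57, 30, 12, 36: 9→(9−3)÷3=2=b, 57→(57−3)÷3=18=r, 30→(30−3)÷3=9=i, 12→(12−3)÷3=3=c, 36→(36−3)÷3=11=k.

brick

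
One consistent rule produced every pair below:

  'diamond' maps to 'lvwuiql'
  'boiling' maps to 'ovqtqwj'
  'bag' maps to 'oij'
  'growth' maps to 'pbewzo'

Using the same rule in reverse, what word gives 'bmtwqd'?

The output letters match the input read backwards, each shifted +8: diamond reversed is dnomaid. Two steps: reverse the string, then apply a Caesar shift of +8.
Reversing it on bmtwqd: shift back: b−8=t, m−8=e, t−8=l, w−8=o, q−8=i, d−8=v → teloiv; then reverse → violet.

violet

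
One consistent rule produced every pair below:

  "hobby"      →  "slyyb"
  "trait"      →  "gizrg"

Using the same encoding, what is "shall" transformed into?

hszoo

Each pair mirrors across the alphabet (h↔s, o↔l, b↔y): positions sum to 25. Letters are reflected about the middle of the alphabet (position → 25−position): Atbash.
For shall: s↔h, h↔s, a↔z, l↔o, l↔o.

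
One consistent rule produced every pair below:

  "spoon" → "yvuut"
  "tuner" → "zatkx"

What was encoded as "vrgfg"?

plaza

This is a Caesar cipher with shift 6.
Undoing it on vrgfg: v−6=p, r−6=l, g−6=a, f−6=z, g−6=a.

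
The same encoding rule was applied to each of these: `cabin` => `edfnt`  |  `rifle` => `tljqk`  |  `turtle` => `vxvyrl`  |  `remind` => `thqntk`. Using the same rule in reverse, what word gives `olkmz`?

might

In cabin: c→e is +2, a→d is +3, b→f is +4, i→n is +5 — the shift increases by 1 each position. Each letter shifts forward by (position + 2), i.e. 2, 3, 4, … — the shift grows by one for each successive letter.
Decoding olkmz: o−2=m, l−3=i, k−4=g, m−5=h, z−6=t.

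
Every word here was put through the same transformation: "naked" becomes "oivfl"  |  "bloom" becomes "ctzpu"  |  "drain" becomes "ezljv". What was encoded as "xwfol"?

wound

Shifts by position in naked: pos 0: n→o (+1), pos 1: a→i (+8), pos 2: k→v (+11), pos 3: e→f (+1), pos 4: d→l (+8) — repeating every 3. The shifts repeat in a cycle of length 3: positions 0,1,… shift by +1, +8, +11, then the pattern repeats.
Reversing it on xwfol: x−1=w, w−8=o, f−11=u, o−1=n, l−8=d.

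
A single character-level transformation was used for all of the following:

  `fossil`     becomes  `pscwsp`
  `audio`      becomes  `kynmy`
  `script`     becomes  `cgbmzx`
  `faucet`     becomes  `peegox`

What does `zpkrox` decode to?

planet

Shifts by position in fossil: pos 0: f→p (+10), pos 1: o→s (+4), pos 2: s→c (+10), pos 3: s→w (+4) — repeating every 2. It's a Vigenère-style cipher with numeric key [10,4]: position i shifts by key[i mod 2].
Reversing it on zpkrox: z−10=p, p−4=l, k−10=a, r−4=n, o−10=e, x−4=t.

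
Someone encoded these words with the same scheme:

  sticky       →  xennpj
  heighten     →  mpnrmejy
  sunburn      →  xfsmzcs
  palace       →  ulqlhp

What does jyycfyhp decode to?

entrance

Shifts by position in sticky: pos 0: s→x (+5), pos 1: t→e (+11), pos 2: i→n (+5), pos 3: c→n (+11) — repeating every 2. A repeating key of period 2 is used — shifts +5, +11 over and over.
Undoing it on jyycfyhp: j−5=e, y−11=n, y−5=t, c−11=r, f−5=a, y−11=n, h−5=c, p−11=e.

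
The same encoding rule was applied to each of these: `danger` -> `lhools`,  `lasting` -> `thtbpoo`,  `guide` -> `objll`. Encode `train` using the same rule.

Shifts by position in danger: pos 0: d→l (+8), pos 1: a→h (+7), pos 2: n→o (+1), pos 3: g→o (+8), pos 4: e→l (+7), pos 5: r→s (+1) — repeating every 3. It's a Vigenère-style cipher with numeric key [8,7,1]: position i shifts by key[i mod 3].
For train: t+8=b, r+7=y, a+1=b, i+8=q, n+7=u.

bybqu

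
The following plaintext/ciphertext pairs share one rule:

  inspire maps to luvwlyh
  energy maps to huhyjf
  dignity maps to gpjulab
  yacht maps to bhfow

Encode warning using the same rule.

Shifts by position in inspire: pos 0: i→l (+3), pos 1: n→u (+7), pos 2: s→v (+3), pos 3: p→w (+7) — repeating every 2. It's a Vigenère-style cipher with numeric key [3,7]: position i shifts by key[i mod 2].
Applying it to warning: w+3=z, a+7=h, r+3=u, n+7=u, i+3=l, n+7=u, g+3=j.

zhuuluj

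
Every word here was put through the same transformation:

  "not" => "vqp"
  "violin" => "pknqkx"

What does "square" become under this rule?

gtcwsu

Two steps: reverse the string, then apply a Caesar shift of +2.
On square: reverse → erauqs; then shift: e+2=g, r+2=t, a+2=c, u+2=w, q+2=s, s+2=u.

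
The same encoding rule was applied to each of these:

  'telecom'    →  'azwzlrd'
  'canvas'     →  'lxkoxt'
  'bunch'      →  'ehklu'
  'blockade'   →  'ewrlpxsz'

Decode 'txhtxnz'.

t(19)→a(0) and e(4)→z(25) fit y≡7x+23 (mod 26); the inverse of 7 mod 26 is 15. This is an affine cipher: with a=0,…,z=25, each position x becomes (7x+23) mod 26.
Reversing it on txhtxnz: t(19)→15·(19−23)≡18=s; x(23)→15·(23−23)≡0=a; h(7)→15·(7−23)≡20=u; t(19)→15·(19−23)≡18=s; x(23)→15·(23−23)≡0=a; n(13)→15·(13−23)≡6=g; z(25)→15·(25−23)≡4=e (all mod 26).

sausage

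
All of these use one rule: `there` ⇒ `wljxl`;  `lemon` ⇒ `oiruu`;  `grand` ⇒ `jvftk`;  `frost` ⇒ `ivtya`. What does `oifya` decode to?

least

In there: t→w is +3, h→l is +4, e→j is +5, r→x is +6 — the shift increases by 1 each position. Each letter shifts forward by (position + 3), i.e. 3, 4, 5, … — the shift grows by one for each successive letter.
Reversing it on oifya: o−3=l, i−4=e, f−5=a, y−6=s, a−7=t.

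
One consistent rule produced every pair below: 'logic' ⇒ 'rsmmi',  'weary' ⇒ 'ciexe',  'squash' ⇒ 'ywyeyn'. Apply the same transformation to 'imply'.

The shift depends on letter class: consonant l→r is +6, but vowel o→s is +4. The rule splits by letter class: vowels +4, consonants +6.
Applying it to imply: i(vowel)+4=m, m(cons)+6=s, p(cons)+6=v, l(cons)+6=r, y(cons)+6=e.

msvre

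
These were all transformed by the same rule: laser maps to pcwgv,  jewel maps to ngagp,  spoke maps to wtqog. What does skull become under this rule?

wowpp

The shift depends on letter class: consonant l→p is +4, but vowel a→c is +2. Two shifts are in play — +2 for a/e/i/o/u, +4 for every other letter.
Applying it to skull: s(cons)+4=w, k(cons)+4=o, u(vowel)+2=w, l(cons)+4=p, l(cons)+4=p.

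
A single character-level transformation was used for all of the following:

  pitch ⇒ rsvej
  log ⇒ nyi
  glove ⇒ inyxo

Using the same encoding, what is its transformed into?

The shift depends on letter class: consonant p→r is +2, but vowel i→s is +10. The rule splits by letter class: vowels +10, consonants +2.
For its: i(vowel)+10=s, t(cons)+2=v, s(cons)+2=u.

svu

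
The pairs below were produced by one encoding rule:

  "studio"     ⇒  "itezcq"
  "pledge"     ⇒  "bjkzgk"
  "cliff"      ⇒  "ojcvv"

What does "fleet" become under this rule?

s(18)→i(8) and t(19)→t(19) fit y≡11x+18 (mod 26); the inverse of 11 mod 26 is 19. Treating letters as 0–25, the rule is x ↦ 11x + 18 (mod 26).
On fleet: f(5)→11·5+18≡21=v; l(11)→11·11+18≡9=j; e(4)→11·4+18≡10=k; e(4)→11·4+18≡10=k; t(19)→11·19+18≡19=t (all mod 26).

vjkkt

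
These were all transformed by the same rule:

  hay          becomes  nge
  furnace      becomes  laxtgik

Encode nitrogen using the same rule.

tozxumkt

Compare letters: h→n is +6, a→g is +6, y→e is +6 — a constant shift. This is a Caesar cipher with shift 6.
For nitrogen: n+6=t, i+6=o, t+6=z, r+6=x, o+6=u, g+6=m, e+6=k, n+6=t.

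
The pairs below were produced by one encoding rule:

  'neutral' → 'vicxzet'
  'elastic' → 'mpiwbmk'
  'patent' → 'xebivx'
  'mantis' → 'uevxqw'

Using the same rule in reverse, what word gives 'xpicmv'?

player

A repeating key of period 2 is used — shifts +8, +4 over and over.
Reversing it on xpicmv: x−8=p, p−4=l, i−8=a, c−4=y, m−8=e, v−4=r.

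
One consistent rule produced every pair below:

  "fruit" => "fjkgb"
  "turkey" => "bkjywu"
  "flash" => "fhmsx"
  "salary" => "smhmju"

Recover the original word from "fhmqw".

Each letter's alphabet position (a=0..z=25) is mapped through 9·x+12 mod 26 — an affine cipher.
Reversing it on fhmqw: f(5)→3·(5−12)≡5=f; h(7)→3·(7−12)≡11=l; m(12)→3·(12−12)≡0=a; q(16)→3·(16−12)≡12=m; w(22)→3·(22−12)≡4=e (all mod 26).

flame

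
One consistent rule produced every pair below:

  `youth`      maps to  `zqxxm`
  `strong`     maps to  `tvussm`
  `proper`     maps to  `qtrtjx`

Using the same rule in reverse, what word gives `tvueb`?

straw

The shift increases by 1 at each position, starting from +1: 1, 2, 3, ….
Undoing it on tvueb: t−1=s, v−2=t, u−3=r, e−4=a, b−5=w.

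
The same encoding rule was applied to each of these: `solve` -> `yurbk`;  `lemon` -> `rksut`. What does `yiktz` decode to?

Compare letters: s→y is +6, o→u is +6, l→r is +6 — a constant shift. Every letter moves 6 places later in the alphabet, wrapping around z→a.
Reversing it on yiktz: y−6=s, i−6=c, k−6=e, t−6=n, z−6=t.

scent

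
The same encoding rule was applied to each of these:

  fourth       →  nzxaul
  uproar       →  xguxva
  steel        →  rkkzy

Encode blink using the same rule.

The output letters match the input read backwards, each shifted +6: fourth reversed is htruof. Read the word backwards and shift each letter +6.
For blink: reverse → knilb; then shift: k+6=q, n+6=t, i+6=o, l+6=r, b+6=h.

qtorh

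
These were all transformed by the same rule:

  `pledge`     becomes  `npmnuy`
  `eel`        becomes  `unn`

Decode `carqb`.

The output letters match the input read backwards, each shifted +9: pledge reversed is egdelp. The word is reversed, then every letter is shifted forward by 9.
Decoding carqb: shift back: c−9=t, a−9=r, r−9=i, q−9=h, b−9=s → trihs; then reverse → shirt.

shirt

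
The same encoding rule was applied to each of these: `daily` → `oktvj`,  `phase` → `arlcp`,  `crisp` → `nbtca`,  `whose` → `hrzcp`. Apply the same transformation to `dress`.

The shifts repeat in a cycle of length 2: positions 0,1,… shift by +11, +10, then the pattern repeats.
On dress: d+11=o, r+10=b, e+11=p, s+10=c, s+11=d.

obpcd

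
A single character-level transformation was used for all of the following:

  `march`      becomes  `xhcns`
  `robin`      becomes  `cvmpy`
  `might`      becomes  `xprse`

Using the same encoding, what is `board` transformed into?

Two shifts are in play — +7 for a/e/i/o/u, +11 for every other letter.
On board: b(cons)+11=m, o(vowel)+7=v, a(vowel)+7=h, r(cons)+11=c, d(cons)+11=o.

mvhco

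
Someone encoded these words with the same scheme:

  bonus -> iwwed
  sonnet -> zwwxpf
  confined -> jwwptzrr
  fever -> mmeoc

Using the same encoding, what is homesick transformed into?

In bonus: b→i is +7, o→w is +8, n→w is +9, u→e is +10 — the shift increases by 1 each position. Letter i (0-indexed) is shifted by i+7, so successive shifts are 7, 8, 9, ….
For homesick: h+7=o, o+8=w, m+9=v, e+10=o, s+11=d, i+12=u, c+13=p, k+14=y.

owvodupy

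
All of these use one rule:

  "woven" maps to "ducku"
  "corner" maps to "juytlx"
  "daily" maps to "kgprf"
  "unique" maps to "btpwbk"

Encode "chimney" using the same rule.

Shifts by position in woven: pos 0: w→d (+7), pos 1: o→u (+6), pos 2: v→c (+7), pos 3: e→k (+6) — repeating every 2. A repeating key of period 2 is used — shifts +7, +6 over and over.
Applying it to chimney: c+7=j, h+6=n, i+7=p, m+6=s, n+7=u, e+6=k, y+7=f.

jnpsukf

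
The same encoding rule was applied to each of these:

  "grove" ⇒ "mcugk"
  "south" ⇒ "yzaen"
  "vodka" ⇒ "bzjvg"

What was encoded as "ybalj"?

Shifts by position in grove: pos 0: g→m (+6), pos 1: r→c (+11), pos 2: o→u (+6), pos 3: v→g (+11) — repeating every 2. It's a Vigenère-style cipher with numeric key [6,11]: position i shifts by key[i mod 2].
Undoing it on ybalj: y−6=s, b−11=q, a−6=u, l−11=a, j−6=d.

squad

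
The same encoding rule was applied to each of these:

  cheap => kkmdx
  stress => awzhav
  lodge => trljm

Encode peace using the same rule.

Shifts by position in cheap: pos 0: c→k (+8), pos 1: h→k (+3), pos 2: e→m (+8), pos 3: a→d (+3) — repeating every 2. The shifts repeat in a cycle of length 2: positions 0,1,… shift by +8, +3, then the pattern repeats.
Applying it to peace: p+8=x, e+3=h, a+8=i, c+3=f, e+8=m.

xhifm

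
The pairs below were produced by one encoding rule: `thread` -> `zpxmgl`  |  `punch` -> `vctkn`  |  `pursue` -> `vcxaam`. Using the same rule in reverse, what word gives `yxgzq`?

Shifts by position in thread: pos 0: t→z (+6), pos 1: h→p (+8), pos 2: r→x (+6), pos 3: e→m (+8) — repeating every 2. A repeating key of period 2 is used — shifts +6, +8 over and over.
Decoding yxgzq: y−6=s, x−8=p, g−6=a, z−8=r, q−6=k.

spark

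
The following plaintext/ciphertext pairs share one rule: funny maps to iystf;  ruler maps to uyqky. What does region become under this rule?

uilovv

In funny: f→i is +3, u→y is +4, n→s is +5, n→t is +6 — the shift increases by 1 each position. Letter i (0-indexed) is shifted by i+3, so successive shifts are 3, 4, 5, ….
Applying it to region: r+3=u, e+4=i, g+5=l, i+6=o, o+7=v, n+8=v.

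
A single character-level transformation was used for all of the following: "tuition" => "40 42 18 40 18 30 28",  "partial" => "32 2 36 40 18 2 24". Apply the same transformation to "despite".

8 10 38 32 18 40 10

t(#20)→40 and u(#21)→42: differences scale by 2, so n = 2·pos + 0. The formula is n = 2×(alphabet index, a=1).
Applying it to despite: d=4→8, e=5→10, s=19→38, p=16→32, i=9→18, t=20→40, e=5→10.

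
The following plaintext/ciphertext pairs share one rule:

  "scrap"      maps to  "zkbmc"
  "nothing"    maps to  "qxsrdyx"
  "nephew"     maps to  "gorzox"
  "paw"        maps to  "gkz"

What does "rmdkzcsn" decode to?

dispatch

The output letters match the input read backwards, each shifted +10: scrap reversed is parcs. The word is reversed, then every letter is shifted forward by 10.
Undoing it on rmdkzcsn: shift back: r−10=h, m−10=c, d−10=t, k−10=a, z−10=p, c−10=s, s−10=i, n−10=d → hctapsid; then reverse → dispatch.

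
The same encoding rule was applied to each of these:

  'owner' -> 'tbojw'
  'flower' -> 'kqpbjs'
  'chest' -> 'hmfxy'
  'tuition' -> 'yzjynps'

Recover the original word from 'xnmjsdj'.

silence

A repeating key of period 3 is used — shifts +5, +5, +1 over and over.
Reversing it on xnmjsdj: x−5=s, n−5=i, m−1=l, j−5=e, s−5=n, d−1=c, j−5=e.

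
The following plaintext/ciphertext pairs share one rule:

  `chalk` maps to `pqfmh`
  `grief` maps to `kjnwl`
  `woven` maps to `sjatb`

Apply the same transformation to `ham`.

Read the word backwards and shift each letter +5.
For ham: reverse → mah; then shift: m+5=r, a+5=f, h+5=m.

rfm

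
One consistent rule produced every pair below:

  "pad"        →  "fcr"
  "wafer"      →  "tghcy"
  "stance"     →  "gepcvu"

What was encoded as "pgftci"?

The output letters match the input read backwards, each shifted +2: pad reversed is dap. Two steps: reverse the string, then apply a Caesar shift of +2.
Undoing it on pgftci: shift back: p−2=n, g−2=e, f−2=d, t−2=r, c−2=a, i−2=g → nedrag; then reverse → garden.

garden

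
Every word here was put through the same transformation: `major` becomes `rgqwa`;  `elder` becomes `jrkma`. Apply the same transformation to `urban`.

In major: m→r is +5, a→g is +6, j→q is +7, o→w is +8 — the shift increases by 1 each position. The shift increases by 1 at each position, starting from +5: 5, 6, 7, ….
On urban: u+5=z, r+6=x, b+7=i, a+8=i, n+9=w.

zxiiw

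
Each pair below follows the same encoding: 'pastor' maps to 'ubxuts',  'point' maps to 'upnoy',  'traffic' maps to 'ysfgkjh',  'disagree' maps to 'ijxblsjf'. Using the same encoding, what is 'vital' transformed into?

ajybq

It's a Vigenère-style cipher with numeric key [5,1]: position i shifts by key[i mod 2].
For vital: v+5=a, i+1=j, t+5=y, a+1=b, l+5=q.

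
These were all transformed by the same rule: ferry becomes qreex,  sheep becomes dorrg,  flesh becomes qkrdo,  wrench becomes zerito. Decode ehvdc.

roast

f(5)→q(16) and e(4)→r(17) fit y≡25x+21 (mod 26); the inverse of 25 mod 26 is 25. This is an affine cipher: with a=0,…,z=25, each position x becomes (25x+21) mod 26.
Reversing it on ehvdc: e(4)→25·(4−21)≡17=r; h(7)→25·(7−21)≡14=o; v(21)→25·(21−21)≡0=a; d(3)→25·(3−21)≡18=s; c(2)→25·(2−21)≡19=t (all mod 26).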